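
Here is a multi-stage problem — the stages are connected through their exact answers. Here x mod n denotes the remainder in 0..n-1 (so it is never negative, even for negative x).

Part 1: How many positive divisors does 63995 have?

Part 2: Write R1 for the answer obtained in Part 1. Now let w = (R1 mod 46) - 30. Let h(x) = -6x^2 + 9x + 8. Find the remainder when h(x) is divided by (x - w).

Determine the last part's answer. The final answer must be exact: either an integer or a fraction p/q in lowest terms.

Part 1: 63995 = 5 * 12799; number of divisors = (1+1) * (1+1) = 4; answer 4
Part 2: R1 = 4; w = -26; remainder = value at the root: -6*(-26)^2 + 9*(-26)^1 + 8 = (-4056) + (-234) + (8) = -4282; answer -4282

-4282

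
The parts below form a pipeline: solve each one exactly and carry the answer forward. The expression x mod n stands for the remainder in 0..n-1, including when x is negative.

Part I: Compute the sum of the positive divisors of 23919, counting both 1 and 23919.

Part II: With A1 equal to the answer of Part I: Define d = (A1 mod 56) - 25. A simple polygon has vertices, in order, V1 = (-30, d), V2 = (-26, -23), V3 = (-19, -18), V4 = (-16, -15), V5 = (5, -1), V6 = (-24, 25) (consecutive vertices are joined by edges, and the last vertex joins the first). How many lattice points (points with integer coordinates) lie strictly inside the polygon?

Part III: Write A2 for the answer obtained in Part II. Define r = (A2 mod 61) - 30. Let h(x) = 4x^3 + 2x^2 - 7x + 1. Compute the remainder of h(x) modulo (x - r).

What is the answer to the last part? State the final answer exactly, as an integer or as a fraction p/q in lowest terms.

6

Part I: 23919 = 3 * 7 * 17 * 67; sigma = (1 + 3) * (1 + 7) * (1 + 17) * (1 + 67) = 4 * 8 * 18 * 68 = 39168; answer 39168
Part II: A1 = 39168; d = -1; cross terms: (-30*-23 - -26*-1)=664, (-26*-18 - -19*-23)=31, (-19*-15 - -16*-18)=-3, (-16*-1 - 5*-15)=91, (5*25 - -24*-1)=101, (-24*-1 - -30*25)=774; twice the area = |1658| = 1658; area = 829; boundary points = 2 + 1 + 3 + 7 + 1 + 2 = 16; strictly interior points = area - boundary/2 + 1 = 822; answer 822
Part III: A2 = 822; r = -1; remainder = value at the root: 4*(-1)^3 + 2*(-1)^2 - 7*(-1)^1 + 1 = (-4) + (2) + (7) + (1) = 6; answer 6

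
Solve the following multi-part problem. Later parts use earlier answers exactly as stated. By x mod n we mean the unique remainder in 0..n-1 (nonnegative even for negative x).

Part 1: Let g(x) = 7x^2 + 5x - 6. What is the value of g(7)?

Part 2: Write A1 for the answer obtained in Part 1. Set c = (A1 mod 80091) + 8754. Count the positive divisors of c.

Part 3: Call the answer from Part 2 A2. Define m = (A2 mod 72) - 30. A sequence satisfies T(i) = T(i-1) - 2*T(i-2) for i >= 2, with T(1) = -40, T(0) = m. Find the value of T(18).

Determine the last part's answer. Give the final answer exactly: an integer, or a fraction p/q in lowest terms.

-148

Part 1: 7*(7)^2 + 5*(7)^1 - 6 = (343) + (35) + (-6) = 372; answer 372
Part 2: A1 = 372; c = 9126; 9126 = 2 * 3^3 * 13^2; number of divisors = (1+1) * (3+1) * (2+1) = 24; answer 24
Part 3: A2 = 24; m = -6; T(2) = 1*(-40) - 2*(-6) = -28; iterating: T(2)=-28, T(3)=52, T(4)=108, T(5)=4, T(6)=-212, T(7)=-220, T(8)=204, T(9)=644, T(10)=236, T(11)=-1052, T(12)=-1524, T(13)=580, T(14)=3628, T(15)=2468, T(16)=-4788, T(17)=-9724, T(18)=-148; answer -148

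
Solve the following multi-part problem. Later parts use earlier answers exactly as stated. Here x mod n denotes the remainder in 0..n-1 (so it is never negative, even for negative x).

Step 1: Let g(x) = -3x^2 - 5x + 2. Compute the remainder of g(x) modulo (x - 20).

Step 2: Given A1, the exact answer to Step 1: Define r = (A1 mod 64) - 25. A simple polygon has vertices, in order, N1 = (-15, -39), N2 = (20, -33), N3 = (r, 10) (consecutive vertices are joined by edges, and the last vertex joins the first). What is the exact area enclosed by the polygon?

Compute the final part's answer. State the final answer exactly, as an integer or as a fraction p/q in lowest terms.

1499/2

Step 1: remainder = value at the root: -3*(20)^2 - 5*(20)^1 + 2 = (-1200) + (-100) + (2) = -1298; answer -1298
Step 2: A1 = -1298; r = 21; cross terms: (-15*-33 - 20*-39)=1275, (20*10 - 21*-33)=893, (21*-39 - -15*10)=-669; twice the area = |1499| = 1499; area = 1499/2; answer 1499/2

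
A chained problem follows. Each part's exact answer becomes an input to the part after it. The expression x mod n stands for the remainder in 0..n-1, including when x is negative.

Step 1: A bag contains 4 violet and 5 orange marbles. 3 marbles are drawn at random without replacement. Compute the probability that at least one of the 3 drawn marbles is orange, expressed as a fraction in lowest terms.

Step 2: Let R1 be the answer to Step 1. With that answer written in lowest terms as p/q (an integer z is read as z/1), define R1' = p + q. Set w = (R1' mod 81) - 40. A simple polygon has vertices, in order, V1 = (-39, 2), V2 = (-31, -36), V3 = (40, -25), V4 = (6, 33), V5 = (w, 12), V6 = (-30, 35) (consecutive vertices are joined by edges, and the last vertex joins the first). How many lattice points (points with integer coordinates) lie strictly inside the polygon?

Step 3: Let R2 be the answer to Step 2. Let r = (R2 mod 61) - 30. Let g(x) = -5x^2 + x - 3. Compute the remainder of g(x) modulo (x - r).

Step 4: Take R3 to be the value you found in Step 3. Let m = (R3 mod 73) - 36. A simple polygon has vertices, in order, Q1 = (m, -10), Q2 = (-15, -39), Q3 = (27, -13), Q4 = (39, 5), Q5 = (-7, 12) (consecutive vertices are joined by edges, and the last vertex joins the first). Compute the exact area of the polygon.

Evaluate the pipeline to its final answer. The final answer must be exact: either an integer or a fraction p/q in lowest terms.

1743

Step 1: total draws C(9,3) = 84; complement C(4,3) = 4; favorable 84 - 4 = 80; P = 20/21; answer 20/21
Step 2: R1 = 20/21; threaded value p + q = 41; w = 1; cross terms: (-39*-36 - -31*2)=1466, (-31*-25 - 40*-36)=2215, (40*33 - 6*-25)=1470, (6*12 - 1*33)=39, (1*35 - -30*12)=395, (-30*2 - -39*35)=1305; twice the area = |6890| = 6890; area = 3445; boundary points = 2 + 1 + 2 + 1 + 1 + 3 = 10; strictly interior points = area - boundary/2 + 1 = 3441; answer 3441
Step 3: R2 = 3441; r = -5; remainder = value at the root: -5*(-5)^2 + 1*(-5)^1 - 3 = (-125) + (-5) + (-3) = -133; answer -133
Step 4: R3 = -133; m = -23; cross terms: (-23*-39 - -15*-10)=747, (-15*-13 - 27*-39)=1248, (27*5 - 39*-13)=642, (39*12 - -7*5)=503, (-7*-10 - -23*12)=346; twice the area = |3486| = 3486; area = 1743; answer 1743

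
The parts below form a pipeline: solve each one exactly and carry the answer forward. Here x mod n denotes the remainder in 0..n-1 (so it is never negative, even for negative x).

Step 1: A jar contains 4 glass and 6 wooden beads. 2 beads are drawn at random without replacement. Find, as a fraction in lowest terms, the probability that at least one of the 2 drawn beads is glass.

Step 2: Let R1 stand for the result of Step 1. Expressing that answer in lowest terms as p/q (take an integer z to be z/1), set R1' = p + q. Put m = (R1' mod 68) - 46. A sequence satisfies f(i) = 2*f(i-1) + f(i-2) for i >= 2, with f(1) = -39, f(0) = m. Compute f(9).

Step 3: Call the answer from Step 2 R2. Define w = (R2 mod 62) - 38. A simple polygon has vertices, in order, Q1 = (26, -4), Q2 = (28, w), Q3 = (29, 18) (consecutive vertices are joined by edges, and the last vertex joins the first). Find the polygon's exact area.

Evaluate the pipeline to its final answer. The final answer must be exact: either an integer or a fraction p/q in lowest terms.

Step 1: total draws C(10,2) = 45; complement C(6,2) = 15; favorable 45 - 15 = 30; P = 2/3; answer 2/3
Step 2: R1 = 2/3; threaded value p + q = 5; m = -41; f(2) = 2*(-39) + 1*(-41) = -119; iterating: f(2)=-119, f(3)=-277, f(4)=-673, f(5)=-1623, f(6)=-3919, f(7)=-9461, f(8)=-22841, f(9)=-55143; answer -55143
Step 3: R2 = -55143; w = -1; cross terms: (26*-1 - 28*-4)=86, (28*18 - 29*-1)=533, (29*-4 - 26*18)=-584; twice the area = |35| = 35; area = 35/2; answer 35/2

35/2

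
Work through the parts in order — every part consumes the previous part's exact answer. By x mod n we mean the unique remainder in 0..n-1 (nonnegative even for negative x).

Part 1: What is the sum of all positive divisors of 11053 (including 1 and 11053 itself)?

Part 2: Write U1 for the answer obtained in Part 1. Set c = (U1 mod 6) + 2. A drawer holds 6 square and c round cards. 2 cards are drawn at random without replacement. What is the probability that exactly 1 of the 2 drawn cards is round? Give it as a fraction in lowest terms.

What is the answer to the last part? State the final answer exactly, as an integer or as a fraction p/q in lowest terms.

6/11

Part 1: 11053 = 7 * 1579; sigma = (1 + 7) * (1 + 1579) = 8 * 1580 = 12640; answer 12640
Part 2: U1 = 12640; c = 6; total draws C(12,2) = 66; favorable C(6,1)*C(6,1) = 36; P = 6/11; answer 6/11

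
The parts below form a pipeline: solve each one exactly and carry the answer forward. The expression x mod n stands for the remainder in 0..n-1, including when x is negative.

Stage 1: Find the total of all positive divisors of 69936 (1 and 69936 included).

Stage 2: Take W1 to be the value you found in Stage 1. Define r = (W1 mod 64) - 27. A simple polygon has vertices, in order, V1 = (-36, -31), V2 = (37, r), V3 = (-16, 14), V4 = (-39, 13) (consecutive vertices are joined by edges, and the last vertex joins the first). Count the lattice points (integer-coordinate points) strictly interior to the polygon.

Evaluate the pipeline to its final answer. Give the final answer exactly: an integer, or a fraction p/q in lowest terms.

Stage 1: 69936 = 2^4 * 3 * 31 * 47; sigma = (1 + 2 + 4 + 8 + 16) * (1 + 3) * (1 + 31) * (1 + 47) = 31 * 4 * 32 * 48 = 190464; answer 190464
Stage 2: W1 = 190464; r = -27; cross terms: (-36*-27 - 37*-31)=2119, (37*14 - -16*-27)=86, (-16*13 - -39*14)=338, (-39*-31 - -36*13)=1677; twice the area = |4220| = 4220; area = 2110; boundary points = 1 + 1 + 1 + 1 = 4; strictly interior points = area - boundary/2 + 1 = 2109; answer 2109

2109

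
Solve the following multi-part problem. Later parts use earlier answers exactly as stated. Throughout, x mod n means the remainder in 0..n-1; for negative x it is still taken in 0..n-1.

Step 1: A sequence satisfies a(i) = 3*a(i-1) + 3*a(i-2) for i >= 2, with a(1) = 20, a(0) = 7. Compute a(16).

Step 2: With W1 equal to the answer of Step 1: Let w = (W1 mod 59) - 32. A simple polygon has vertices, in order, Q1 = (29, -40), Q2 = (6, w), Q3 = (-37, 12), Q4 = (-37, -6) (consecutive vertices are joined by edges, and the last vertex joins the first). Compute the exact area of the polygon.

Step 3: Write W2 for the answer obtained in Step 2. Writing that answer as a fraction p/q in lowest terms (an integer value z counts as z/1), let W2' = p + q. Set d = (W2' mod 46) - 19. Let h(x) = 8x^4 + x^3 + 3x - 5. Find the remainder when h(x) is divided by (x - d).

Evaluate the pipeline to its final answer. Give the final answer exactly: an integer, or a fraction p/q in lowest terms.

226247

Step 1: a(2) = 3*(20) + 3*(7) = 81; iterating: a(2)=81, a(3)=303, a(4)=1152, a(5)=4365, a(6)=16551, a(7)=62748, a(8)=237897, a(9)=901935, a(10)=3419496, a(11)=12964293, a(12)=49151367, a(13)=186346980, a(14)=706495041, a(15)=2678526063, a(16)=10155063312; answer 10155063312
Step 2: W1 = 10155063312; w = -23; cross terms: (29*-23 - 6*-40)=-427, (6*12 - -37*-23)=-779, (-37*-6 - -37*12)=666, (-37*-40 - 29*-6)=1654; twice the area = |1114| = 1114; area = 557; answer 557
Step 3: W2 = 557; threaded value p + q = 558; d = -13; remainder = value at the root: 8*(-13)^4 + 1*(-13)^3 + 3*(-13)^1 - 5 = (228488) + (-2197) + (-39) + (-5) = 226247; answer 226247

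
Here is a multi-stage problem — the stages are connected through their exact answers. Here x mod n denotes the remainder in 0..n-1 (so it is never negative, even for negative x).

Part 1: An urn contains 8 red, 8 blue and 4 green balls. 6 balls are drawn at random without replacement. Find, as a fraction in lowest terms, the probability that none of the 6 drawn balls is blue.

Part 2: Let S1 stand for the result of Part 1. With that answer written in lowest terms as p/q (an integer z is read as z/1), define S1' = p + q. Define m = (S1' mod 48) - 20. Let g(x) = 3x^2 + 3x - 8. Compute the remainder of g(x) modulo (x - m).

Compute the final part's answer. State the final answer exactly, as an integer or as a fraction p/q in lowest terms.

Part 1: total draws C(20,6) = 38760; favorable C(12,6) = 924; P = 77/3230; answer 77/3230
Part 2: S1 = 77/3230; threaded value p + q = 3307; m = 23; remainder = value at the root: 3*(23)^2 + 3*(23)^1 - 8 = (1587) + (69) + (-8) = 1648; answer 1648

1648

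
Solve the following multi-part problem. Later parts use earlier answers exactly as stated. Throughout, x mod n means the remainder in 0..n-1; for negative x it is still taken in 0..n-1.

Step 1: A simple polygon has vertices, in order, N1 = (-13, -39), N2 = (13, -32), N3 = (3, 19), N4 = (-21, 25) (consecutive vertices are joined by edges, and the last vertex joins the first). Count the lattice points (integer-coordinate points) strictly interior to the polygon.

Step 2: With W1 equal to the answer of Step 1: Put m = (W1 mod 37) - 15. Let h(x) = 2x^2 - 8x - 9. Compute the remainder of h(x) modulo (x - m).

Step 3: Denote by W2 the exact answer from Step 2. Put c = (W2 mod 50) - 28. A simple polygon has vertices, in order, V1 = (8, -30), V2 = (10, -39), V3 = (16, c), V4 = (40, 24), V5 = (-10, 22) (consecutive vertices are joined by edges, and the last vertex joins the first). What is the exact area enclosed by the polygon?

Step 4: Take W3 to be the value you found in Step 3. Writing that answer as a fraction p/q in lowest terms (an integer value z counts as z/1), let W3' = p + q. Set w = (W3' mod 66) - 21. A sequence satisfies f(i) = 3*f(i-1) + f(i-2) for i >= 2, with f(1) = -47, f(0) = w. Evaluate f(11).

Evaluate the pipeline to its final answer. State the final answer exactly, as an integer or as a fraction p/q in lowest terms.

-5921378

Step 1: cross terms: (-13*-32 - 13*-39)=923, (13*19 - 3*-32)=343, (3*25 - -21*19)=474, (-21*-39 - -13*25)=1144; twice the area = |2884| = 2884; area = 1442; boundary points = 1 + 1 + 6 + 8 = 16; strictly interior points = area - boundary/2 + 1 = 1435; answer 1435
Step 2: W1 = 1435; m = 14; remainder = value at the root: 2*(14)^2 - 8*(14)^1 - 9 = (392) + (-112) + (-9) = 271; answer 271
Step 3: W2 = 271; c = -7; cross terms: (8*-39 - 10*-30)=-12, (10*-7 - 16*-39)=554, (16*24 - 40*-7)=664, (40*22 - -10*24)=1120, (-10*-30 - 8*22)=124; twice the area = |2450| = 2450; area = 1225; answer 1225
Step 4: W3 = 1225; threaded value p + q = 1226; w = 17; f(2) = 3*(-47) + 1*(17) = -124; iterating: f(2)=-124, f(3)=-419, f(4)=-1381, f(5)=-4562, f(6)=-15067, f(7)=-49763, f(8)=-164356, f(9)=-542831, f(10)=-1792849, f(11)=-5921378; answer -5921378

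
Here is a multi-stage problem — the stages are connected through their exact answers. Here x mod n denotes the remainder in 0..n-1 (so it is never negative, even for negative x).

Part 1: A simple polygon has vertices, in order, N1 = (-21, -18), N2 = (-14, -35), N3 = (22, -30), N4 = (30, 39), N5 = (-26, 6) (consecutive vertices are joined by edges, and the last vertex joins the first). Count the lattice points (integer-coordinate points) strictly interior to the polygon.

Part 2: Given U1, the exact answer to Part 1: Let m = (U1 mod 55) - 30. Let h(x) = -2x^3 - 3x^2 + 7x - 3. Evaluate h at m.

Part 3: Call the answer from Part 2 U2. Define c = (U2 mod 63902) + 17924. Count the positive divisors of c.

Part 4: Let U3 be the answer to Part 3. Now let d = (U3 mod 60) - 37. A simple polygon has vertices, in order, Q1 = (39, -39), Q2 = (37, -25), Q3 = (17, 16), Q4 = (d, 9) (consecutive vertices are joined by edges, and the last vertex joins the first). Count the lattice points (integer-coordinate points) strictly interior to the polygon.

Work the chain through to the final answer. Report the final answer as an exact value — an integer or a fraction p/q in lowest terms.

Part 1: cross terms: (-21*-35 - -14*-18)=483, (-14*-30 - 22*-35)=1190, (22*39 - 30*-30)=1758, (30*6 - -26*39)=1194, (-26*-18 - -21*6)=594; twice the area = |5219| = 5219; area = 5219/2; boundary points = 1 + 1 + 1 + 1 + 1 = 5; strictly interior points = area - boundary/2 + 1 = 2608; answer 2608
Part 2: U1 = 2608; m = -7; -2*(-7)^3 - 3*(-7)^2 + 7*(-7)^1 - 3 = (686) + (-147) + (-49) + (-3) = 487; answer 487
Part 3: U2 = 487; c = 18411; 18411 = 3 * 17 * 19^2; number of divisors = (1+1) * (1+1) * (2+1) = 12; answer 12
Part 4: U3 = 12; d = -25; cross terms: (39*-25 - 37*-39)=468, (37*16 - 17*-25)=1017, (17*9 - -25*16)=553, (-25*-39 - 39*9)=624; twice the area = |2662| = 2662; area = 1331; boundary points = 2 + 1 + 7 + 16 = 26; strictly interior points = area - boundary/2 + 1 = 1319; answer 1319

1319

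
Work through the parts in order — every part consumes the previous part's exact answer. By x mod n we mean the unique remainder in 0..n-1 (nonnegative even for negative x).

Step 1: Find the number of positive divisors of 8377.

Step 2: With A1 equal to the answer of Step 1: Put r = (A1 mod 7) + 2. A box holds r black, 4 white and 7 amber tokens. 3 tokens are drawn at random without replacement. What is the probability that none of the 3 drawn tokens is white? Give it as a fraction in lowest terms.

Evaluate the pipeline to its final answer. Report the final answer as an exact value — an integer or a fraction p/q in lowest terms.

33/91

Step 1: 8377 is prime, so its only divisors are 1 and 8377; count = 2; answer 2
Step 2: A1 = 2; r = 4; total draws C(15,3) = 455; favorable C(11,3) = 165; P = 33/91; answer 33/91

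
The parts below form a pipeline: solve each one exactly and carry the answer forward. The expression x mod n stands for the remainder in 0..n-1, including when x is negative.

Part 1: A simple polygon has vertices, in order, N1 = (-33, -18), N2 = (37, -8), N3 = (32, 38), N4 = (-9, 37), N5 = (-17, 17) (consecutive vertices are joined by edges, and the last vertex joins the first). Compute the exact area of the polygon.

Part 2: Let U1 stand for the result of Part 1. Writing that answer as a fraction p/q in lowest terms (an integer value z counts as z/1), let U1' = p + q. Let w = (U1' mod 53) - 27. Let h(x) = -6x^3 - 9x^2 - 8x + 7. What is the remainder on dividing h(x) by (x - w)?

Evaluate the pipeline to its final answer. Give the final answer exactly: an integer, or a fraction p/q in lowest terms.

Part 1: cross terms: (-33*-8 - 37*-18)=930, (37*38 - 32*-8)=1662, (32*37 - -9*38)=1526, (-9*17 - -17*37)=476, (-17*-18 - -33*17)=867; twice the area = |5461| = 5461; area = 5461/2; answer 5461/2
Part 2: U1 = 5461/2; threaded value p + q = 5463; w = -23; remainder = value at the root: -6*(-23)^3 - 9*(-23)^2 - 8*(-23)^1 + 7 = (73002) + (-4761) + (184) + (7) = 68432; answer 68432

68432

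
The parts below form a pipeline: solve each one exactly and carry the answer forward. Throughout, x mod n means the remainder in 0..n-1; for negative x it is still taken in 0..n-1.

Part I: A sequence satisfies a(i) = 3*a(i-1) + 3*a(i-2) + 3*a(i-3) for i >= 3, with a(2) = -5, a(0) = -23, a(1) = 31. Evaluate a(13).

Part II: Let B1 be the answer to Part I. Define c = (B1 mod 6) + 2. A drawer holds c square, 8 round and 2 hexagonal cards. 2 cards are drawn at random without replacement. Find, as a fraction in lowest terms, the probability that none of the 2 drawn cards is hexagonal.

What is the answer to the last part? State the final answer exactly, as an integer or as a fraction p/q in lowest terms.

Part I: a(3) = 3*(-5) + 3*(31) + 3*(-23) = 9; iterating: a(3)=9, a(4)=105, a(5)=327, a(6)=1323, a(7)=5265, a(8)=20745, a(9)=81999, a(10)=324027, a(11)=1280313, a(12)=5059017, a(13)=19990071; answer 19990071
Part II: B1 = 19990071; c = 5; total draws C(15,2) = 105; favorable C(13,2) = 78; P = 26/35; answer 26/35

26/35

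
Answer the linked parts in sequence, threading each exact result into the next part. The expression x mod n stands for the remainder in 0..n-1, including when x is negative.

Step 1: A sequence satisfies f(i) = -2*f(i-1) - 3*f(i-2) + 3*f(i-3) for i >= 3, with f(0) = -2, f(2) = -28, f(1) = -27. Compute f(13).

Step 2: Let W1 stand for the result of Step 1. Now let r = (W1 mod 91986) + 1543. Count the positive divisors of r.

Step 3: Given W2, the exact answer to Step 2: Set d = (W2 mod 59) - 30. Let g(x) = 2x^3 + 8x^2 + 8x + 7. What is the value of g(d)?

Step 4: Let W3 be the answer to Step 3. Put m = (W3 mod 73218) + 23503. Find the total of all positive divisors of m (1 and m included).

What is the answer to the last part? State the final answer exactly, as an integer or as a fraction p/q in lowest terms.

Step 1: f(3) = -2*(-28) - 3*(-27) + 3*(-2) = 131; iterating: f(3)=131, f(4)=-259, f(5)=41, f(6)=1088, f(7)=-3076, f(8)=3011, f(9)=6470, f(10)=-31201, f(11)=52025, f(12)=8963, f(13)=-267604; answer -267604
Step 2: W1 = -267604; r = 9897; 9897 = 3 * 3299; number of divisors = (1+1) * (1+1) = 4; answer 4
Step 3: W2 = 4; d = -26; 2*(-26)^3 + 8*(-26)^2 + 8*(-26)^1 + 7 = (-35152) + (5408) + (-208) + (7) = -29945; answer -29945
Step 4: W3 = -29945; m = 66776; 66776 = 2^3 * 17 * 491; sigma = (1 + 2 + 4 + 8) * (1 + 17) * (1 + 491) = 15 * 18 * 492 = 132840; answer 132840

132840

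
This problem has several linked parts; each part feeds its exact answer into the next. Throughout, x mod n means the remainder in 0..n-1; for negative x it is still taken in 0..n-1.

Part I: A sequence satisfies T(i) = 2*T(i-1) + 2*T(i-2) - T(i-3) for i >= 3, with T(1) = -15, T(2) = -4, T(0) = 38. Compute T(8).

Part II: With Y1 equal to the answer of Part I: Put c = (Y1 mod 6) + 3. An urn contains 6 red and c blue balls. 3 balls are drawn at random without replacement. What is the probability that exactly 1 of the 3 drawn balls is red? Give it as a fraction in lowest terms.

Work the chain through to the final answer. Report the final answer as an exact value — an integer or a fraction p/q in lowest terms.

Part I: T(3) = 2*(-4) + 2*(-15) - 1*(38) = -76; iterating: T(3)=-76, T(4)=-145, T(5)=-438, T(6)=-1090, T(7)=-2911, T(8)=-7564; answer -7564
Part II: Y1 = -7564; c = 5; total draws C(11,3) = 165; favorable C(6,1)*C(5,2) = 60; P = 4/11; answer 4/11

4/11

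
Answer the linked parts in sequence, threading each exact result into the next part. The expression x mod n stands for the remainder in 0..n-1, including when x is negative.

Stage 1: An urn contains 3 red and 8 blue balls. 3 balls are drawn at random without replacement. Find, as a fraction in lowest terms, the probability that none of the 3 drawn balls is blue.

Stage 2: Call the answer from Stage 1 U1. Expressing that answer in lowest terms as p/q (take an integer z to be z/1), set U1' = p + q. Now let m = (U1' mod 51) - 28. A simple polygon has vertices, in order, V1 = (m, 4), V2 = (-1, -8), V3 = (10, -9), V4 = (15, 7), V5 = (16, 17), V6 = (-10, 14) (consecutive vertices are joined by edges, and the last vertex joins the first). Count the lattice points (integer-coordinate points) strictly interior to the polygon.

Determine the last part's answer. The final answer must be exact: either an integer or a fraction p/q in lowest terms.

Stage 1: total draws C(11,3) = 165; favorable C(3,3) = 1; P = 1/165; answer 1/165
Stage 2: U1 = 1/165; threaded value p + q = 166; m = -15; cross terms: (-15*-8 - -1*4)=124, (-1*-9 - 10*-8)=89, (10*7 - 15*-9)=205, (15*17 - 16*7)=143, (16*14 - -10*17)=394, (-10*4 - -15*14)=170; twice the area = |1125| = 1125; area = 1125/2; boundary points = 2 + 1 + 1 + 1 + 1 + 5 = 11; strictly interior points = area - boundary/2 + 1 = 558; answer 558

558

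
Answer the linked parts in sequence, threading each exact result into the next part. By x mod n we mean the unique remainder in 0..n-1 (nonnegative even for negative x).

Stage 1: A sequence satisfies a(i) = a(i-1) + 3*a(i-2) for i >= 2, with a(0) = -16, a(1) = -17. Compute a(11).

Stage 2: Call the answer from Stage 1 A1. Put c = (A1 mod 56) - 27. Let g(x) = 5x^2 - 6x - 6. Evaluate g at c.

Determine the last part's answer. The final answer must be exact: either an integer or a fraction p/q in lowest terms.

Stage 1: a(2) = 1*(-17) + 3*(-16) = -65; iterating: a(2)=-65, a(3)=-116, a(4)=-311, a(5)=-659, a(6)=-1592, a(7)=-3569, a(8)=-8345, a(9)=-19052, a(10)=-44087, a(11)=-101243; answer -101243
Stage 2: A1 = -101243; c = -22; 5*(-22)^2 - 6*(-22)^1 - 6 = (2420) + (132) + (-6) = 2546; answer 2546

2546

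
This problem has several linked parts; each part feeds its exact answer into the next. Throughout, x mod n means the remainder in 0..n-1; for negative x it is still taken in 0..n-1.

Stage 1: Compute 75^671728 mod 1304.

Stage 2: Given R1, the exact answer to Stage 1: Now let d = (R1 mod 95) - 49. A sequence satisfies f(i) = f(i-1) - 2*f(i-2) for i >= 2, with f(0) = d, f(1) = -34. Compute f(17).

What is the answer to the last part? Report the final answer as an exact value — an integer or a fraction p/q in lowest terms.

Stage 1: squarings mod 1304: 75^1=75, 75^2=409, 75^4=369, 75^8=545, 75^16=1017, 75^32=217, 75^64=145, 75^128=161, 75^256=1145, 75^512=505, 75^1024=745, 75^2048=825, 75^4096=1241, 75^8192=57, 75^16384=641, 75^32768=121, 75^65536=297, 75^131072=841, 75^262144=513, 75^524288=1065; 75^671728 = 75^16 * 75^32 * 75^64 * 75^128 * 75^256 * 75^512 * 75^1024 * 75^2048 * 75^4096 * 75^8192 * 75^131072 * 75^524288 = 177 (mod 1304); answer 177
Stage 2: R1 = 177; d = 33; f(2) = 1*(-34) - 2*(33) = -100; iterating: f(2)=-100, f(3)=-32, f(4)=168, f(5)=232, f(6)=-104, f(7)=-568, f(8)=-360, f(9)=776, f(10)=1496, f(11)=-56, f(12)=-3048, f(13)=-2936, f(14)=3160, f(15)=9032, f(16)=2712, f(17)=-15352; answer -15352

-15352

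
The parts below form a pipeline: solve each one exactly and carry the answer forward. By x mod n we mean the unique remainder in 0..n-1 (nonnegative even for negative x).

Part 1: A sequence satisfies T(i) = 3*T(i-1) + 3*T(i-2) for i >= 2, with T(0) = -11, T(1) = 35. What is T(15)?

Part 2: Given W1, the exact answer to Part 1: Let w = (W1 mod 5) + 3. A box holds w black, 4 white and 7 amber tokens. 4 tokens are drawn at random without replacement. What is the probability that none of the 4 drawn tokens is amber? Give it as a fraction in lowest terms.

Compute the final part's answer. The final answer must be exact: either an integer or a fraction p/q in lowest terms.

Part 1: T(2) = 3*(35) + 3*(-11) = 72; iterating: T(2)=72, T(3)=321, T(4)=1179, T(5)=4500, T(6)=17037, T(7)=64611, T(8)=244944, T(9)=928665, T(10)=3520827, T(11)=13348476, T(12)=50607909, T(13)=191869155, T(14)=727431192, T(15)=2757901041; answer 2757901041
Part 2: W1 = 2757901041; w = 4; total draws C(15,4) = 1365; favorable C(8,4) = 70; P = 2/39; answer 2/39

2/39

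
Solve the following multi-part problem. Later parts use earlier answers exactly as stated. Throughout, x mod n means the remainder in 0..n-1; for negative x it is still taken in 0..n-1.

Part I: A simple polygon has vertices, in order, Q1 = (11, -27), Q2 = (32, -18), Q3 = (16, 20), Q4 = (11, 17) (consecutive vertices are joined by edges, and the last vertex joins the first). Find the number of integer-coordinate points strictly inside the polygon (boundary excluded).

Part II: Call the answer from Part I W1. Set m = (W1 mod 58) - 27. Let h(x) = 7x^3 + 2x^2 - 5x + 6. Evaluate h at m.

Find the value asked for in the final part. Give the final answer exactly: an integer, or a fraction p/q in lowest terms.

3678

Part I: cross terms: (11*-18 - 32*-27)=666, (32*20 - 16*-18)=928, (16*17 - 11*20)=52, (11*-27 - 11*17)=-484; twice the area = |1162| = 1162; area = 581; boundary points = 3 + 2 + 1 + 44 = 50; strictly interior points = area - boundary/2 + 1 = 557; answer 557
Part II: W1 = 557; m = 8; 7*(8)^3 + 2*(8)^2 - 5*(8)^1 + 6 = (3584) + (128) + (-40) + (6) = 3678; answer 3678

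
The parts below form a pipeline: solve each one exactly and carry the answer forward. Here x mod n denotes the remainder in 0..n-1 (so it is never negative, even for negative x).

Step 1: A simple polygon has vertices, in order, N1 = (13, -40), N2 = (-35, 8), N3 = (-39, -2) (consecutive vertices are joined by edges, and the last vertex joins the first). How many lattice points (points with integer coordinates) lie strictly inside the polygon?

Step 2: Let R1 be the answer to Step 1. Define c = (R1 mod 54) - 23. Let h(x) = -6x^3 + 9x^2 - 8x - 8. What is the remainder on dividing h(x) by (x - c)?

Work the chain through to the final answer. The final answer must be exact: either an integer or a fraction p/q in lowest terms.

Step 1: cross terms: (13*8 - -35*-40)=-1296, (-35*-2 - -39*8)=382, (-39*-40 - 13*-2)=1586; twice the area = |672| = 672; area = 336; boundary points = 48 + 2 + 2 = 52; strictly interior points = area - boundary/2 + 1 = 311; answer 311
Step 2: R1 = 311; c = 18; remainder = value at the root: -6*(18)^3 + 9*(18)^2 - 8*(18)^1 - 8 = (-34992) + (2916) + (-144) + (-8) = -32228; answer -32228

-32228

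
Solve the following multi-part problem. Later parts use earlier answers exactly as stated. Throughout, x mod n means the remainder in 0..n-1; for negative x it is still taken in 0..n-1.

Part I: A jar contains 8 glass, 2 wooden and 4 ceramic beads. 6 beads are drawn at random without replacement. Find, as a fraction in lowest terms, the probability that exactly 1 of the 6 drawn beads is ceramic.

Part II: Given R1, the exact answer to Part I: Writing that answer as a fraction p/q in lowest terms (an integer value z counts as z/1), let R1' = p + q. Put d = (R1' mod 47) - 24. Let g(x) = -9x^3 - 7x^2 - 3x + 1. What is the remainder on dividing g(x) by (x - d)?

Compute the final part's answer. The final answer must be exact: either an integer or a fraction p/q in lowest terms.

80326

Part I: total draws C(14,6) = 3003; favorable C(4,1)*C(10,5) = 1008; P = 48/143; answer 48/143
Part II: R1 = 48/143; threaded value p + q = 191; d = -21; remainder = value at the root: -9*(-21)^3 - 7*(-21)^2 - 3*(-21)^1 + 1 = (83349) + (-3087) + (63) + (1) = 80326; answer 80326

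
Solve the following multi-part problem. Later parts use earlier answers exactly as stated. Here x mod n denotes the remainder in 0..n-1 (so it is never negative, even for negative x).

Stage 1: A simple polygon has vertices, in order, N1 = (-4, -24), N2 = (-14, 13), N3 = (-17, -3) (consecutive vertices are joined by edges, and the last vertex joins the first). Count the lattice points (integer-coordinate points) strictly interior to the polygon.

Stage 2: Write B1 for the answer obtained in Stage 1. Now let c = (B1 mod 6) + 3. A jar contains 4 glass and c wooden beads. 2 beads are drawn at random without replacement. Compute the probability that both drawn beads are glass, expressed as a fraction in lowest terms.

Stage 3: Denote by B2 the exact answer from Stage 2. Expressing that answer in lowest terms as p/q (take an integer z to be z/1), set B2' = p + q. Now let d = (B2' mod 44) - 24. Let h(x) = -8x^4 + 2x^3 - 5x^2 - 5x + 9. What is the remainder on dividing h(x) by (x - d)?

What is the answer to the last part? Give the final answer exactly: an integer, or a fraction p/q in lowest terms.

-20095

Stage 1: cross terms: (-4*13 - -14*-24)=-388, (-14*-3 - -17*13)=263, (-17*-24 - -4*-3)=396; twice the area = |271| = 271; area = 271/2; boundary points = 1 + 1 + 1 = 3; strictly interior points = area - boundary/2 + 1 = 135; answer 135
Stage 2: B1 = 135; c = 6; total draws C(10,2) = 45; favorable C(4,2) = 6; P = 2/15; answer 2/15
Stage 3: B2 = 2/15; threaded value p + q = 17; d = -7; remainder = value at the root: -8*(-7)^4 + 2*(-7)^3 - 5*(-7)^2 - 5*(-7)^1 + 9 = (-19208) + (-686) + (-245) + (35) + (9) = -20095; answer -20095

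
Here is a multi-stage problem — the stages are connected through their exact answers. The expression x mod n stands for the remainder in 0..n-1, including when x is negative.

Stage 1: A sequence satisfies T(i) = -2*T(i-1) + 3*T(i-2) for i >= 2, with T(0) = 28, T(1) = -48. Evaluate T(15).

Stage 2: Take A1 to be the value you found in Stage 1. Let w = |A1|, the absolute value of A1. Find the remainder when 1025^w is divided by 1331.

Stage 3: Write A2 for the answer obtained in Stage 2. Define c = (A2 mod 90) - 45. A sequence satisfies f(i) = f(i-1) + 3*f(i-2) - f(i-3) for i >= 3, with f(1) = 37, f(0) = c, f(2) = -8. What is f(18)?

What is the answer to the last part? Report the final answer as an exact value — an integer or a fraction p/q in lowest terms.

7604016

Stage 1: T(2) = -2*(-48) + 3*(28) = 180; iterating: T(2)=180, T(3)=-504, T(4)=1548, T(5)=-4608, T(6)=13860, T(7)=-41544, T(8)=124668, T(9)=-373968, T(10)=1121940, T(11)=-3365784, T(12)=10097388, T(13)=-30292128, T(14)=90876420, T(15)=-272629224; answer -272629224
Stage 2: A1 = -272629224; w = 272629224; squarings mod 1331: 1025^1=1025, 1025^2=466, 1025^4=203, 1025^8=1279, 1025^16=42, 1025^32=433, 1025^64=1149, 1025^128=1180, 1025^256=174, 1025^512=994, 1025^1024=434, 1025^2048=685, 1025^4096=713, 1025^8192=1258, 1025^16384=5, 1025^32768=25, 1025^65536=625, 1025^131072=642, 1025^262144=885, 1025^524288=597, 1025^1048576=1032, 1025^2097152=224, 1025^4194304=929, 1025^8388608=553, 1025^16777216=1010, 1025^33554432=554, 1025^67108864=786, 1025^134217728=212, 1025^268435456=1021; 1025^272629224 = 1025^8 * 1025^32 * 1025^64 * 1025^128 * 1025^256 * 1025^1024 * 1025^2048 * 1025^4096 * 1025^8192 * 1025^16384 * 1025^32768 * 1025^65536 * 1025^131072 * 1025^262144 * 1025^524288 * 1025^1048576 * 1025^2097152 * 1025^268435456 = 1193 (mod 1331); answer 1193
Stage 3: A2 = 1193; c = -22; f(3) = 1*(-8) + 3*(37) - 1*(-22) = 125; iterating: f(3)=125, f(4)=64, f(5)=447, f(6)=514, f(7)=1791, f(8)=2886, f(9)=7745, f(10)=14612, f(11)=34961, f(12)=71052, f(13)=161323, f(14)=339518, f(15)=752435, f(16)=1609666, f(17)=3527453, f(18)=7604016; answer 7604016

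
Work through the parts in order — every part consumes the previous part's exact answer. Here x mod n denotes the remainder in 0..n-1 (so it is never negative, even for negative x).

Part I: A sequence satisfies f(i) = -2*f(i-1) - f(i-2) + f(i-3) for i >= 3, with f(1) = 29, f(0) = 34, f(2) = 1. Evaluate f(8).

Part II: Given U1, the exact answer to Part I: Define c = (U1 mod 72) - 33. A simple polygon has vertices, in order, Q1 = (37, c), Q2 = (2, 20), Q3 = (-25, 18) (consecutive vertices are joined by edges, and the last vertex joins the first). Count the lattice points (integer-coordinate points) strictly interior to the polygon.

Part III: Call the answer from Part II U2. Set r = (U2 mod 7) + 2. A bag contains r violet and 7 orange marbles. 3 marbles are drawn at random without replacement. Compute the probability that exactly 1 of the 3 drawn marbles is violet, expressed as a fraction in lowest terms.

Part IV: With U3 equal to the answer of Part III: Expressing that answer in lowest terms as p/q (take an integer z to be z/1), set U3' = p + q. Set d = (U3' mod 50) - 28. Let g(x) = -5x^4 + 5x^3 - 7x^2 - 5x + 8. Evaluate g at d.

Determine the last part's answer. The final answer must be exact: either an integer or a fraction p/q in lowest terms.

Part I: f(3) = -2*(1) - 1*(29) + 1*(34) = 3; iterating: f(3)=3, f(4)=22, f(5)=-46, f(6)=73, f(7)=-78, f(8)=37; answer 37
Part II: U1 = 37; c = 4; cross terms: (37*20 - 2*4)=732, (2*18 - -25*20)=536, (-25*4 - 37*18)=-766; twice the area = |502| = 502; area = 251; boundary points = 1 + 1 + 2 = 4; strictly interior points = area - boundary/2 + 1 = 250; answer 250
Part III: U2 = 250; r = 7; total draws C(14,3) = 364; favorable C(7,1)*C(7,2) = 147; P = 21/52; answer 21/52
Part IV: U3 = 21/52; threaded value p + q = 73; d = -5; -5*(-5)^4 + 5*(-5)^3 - 7*(-5)^2 - 5*(-5)^1 + 8 = (-3125) + (-625) + (-175) + (25) + (8) = -3892; answer -3892

-3892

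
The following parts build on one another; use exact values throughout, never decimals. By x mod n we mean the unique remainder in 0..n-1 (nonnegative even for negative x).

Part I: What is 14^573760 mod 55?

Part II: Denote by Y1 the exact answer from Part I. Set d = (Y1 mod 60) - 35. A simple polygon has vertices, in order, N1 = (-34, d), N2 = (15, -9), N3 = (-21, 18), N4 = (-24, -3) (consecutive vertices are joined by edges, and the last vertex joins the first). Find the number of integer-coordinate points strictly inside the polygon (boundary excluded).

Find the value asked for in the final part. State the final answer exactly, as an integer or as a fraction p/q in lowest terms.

Part I: squarings mod 55: 14^1=14, 14^2=31, 14^4=26, 14^8=16, 14^16=36, 14^32=31, 14^64=26, 14^128=16, 14^256=36, 14^512=31, 14^1024=26, 14^2048=16, 14^4096=36, 14^8192=31, 14^16384=26, 14^32768=16, 14^65536=36, 14^131072=31, 14^262144=26, 14^524288=16; 14^573760 = 14^64 * 14^256 * 14^16384 * 14^32768 * 14^524288 = 1 (mod 55); answer 1
Part II: Y1 = 1; d = -34; cross terms: (-34*-9 - 15*-34)=816, (15*18 - -21*-9)=81, (-21*-3 - -24*18)=495, (-24*-34 - -34*-3)=714; twice the area = |2106| = 2106; area = 1053; boundary points = 1 + 9 + 3 + 1 = 14; strictly interior points = area - boundary/2 + 1 = 1047; answer 1047

1047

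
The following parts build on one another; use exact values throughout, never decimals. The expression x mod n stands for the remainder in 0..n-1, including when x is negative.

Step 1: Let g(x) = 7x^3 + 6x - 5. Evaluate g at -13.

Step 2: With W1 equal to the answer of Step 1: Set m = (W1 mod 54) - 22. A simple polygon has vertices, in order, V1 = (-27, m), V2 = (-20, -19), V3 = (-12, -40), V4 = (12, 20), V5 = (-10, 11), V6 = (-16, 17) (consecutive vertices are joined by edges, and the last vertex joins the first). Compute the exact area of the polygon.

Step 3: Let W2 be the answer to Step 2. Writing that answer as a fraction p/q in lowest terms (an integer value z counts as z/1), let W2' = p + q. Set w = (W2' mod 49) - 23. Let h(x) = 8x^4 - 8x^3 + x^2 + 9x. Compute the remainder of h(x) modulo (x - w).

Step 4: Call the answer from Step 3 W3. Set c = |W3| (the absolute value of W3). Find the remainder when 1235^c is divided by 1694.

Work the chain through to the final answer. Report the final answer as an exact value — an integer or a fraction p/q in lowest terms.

753

Step 1: 7*(-13)^3 + 6*(-13)^1 - 5 = (-15379) + (-78) + (-5) = -15462; answer -15462
Step 2: W1 = -15462; m = 14; cross terms: (-27*-19 - -20*14)=793, (-20*-40 - -12*-19)=572, (-12*20 - 12*-40)=240, (12*11 - -10*20)=332, (-10*17 - -16*11)=6, (-16*14 - -27*17)=235; twice the area = |2178| = 2178; area = 1089; answer 1089
Step 3: W2 = 1089; threaded value p + q = 1090; w = -11; remainder = value at the root: 8*(-11)^4 - 8*(-11)^3 + 1*(-11)^2 + 9*(-11)^1 = (117128) + (10648) + (121) + (-99) = 127798; answer 127798
Step 4: W3 = 127798; c = 127798; squarings mod 1694: 1235^1=1235, 1235^2=625, 1235^4=1005, 1235^8=401, 1235^16=1565, 1235^32=1395, 1235^64=1313, 1235^128=1171, 1235^256=795, 1235^512=163, 1235^1024=1159, 1235^2048=1633, 1235^4096=333, 1235^8192=779, 1235^16384=389, 1235^32768=555, 1235^65536=1411; 1235^127798 = 1235^2 * 1235^4 * 1235^16 * 1235^32 * 1235^256 * 1235^512 * 1235^4096 * 1235^8192 * 1235^16384 * 1235^32768 * 1235^65536 = 753 (mod 1694); answer 753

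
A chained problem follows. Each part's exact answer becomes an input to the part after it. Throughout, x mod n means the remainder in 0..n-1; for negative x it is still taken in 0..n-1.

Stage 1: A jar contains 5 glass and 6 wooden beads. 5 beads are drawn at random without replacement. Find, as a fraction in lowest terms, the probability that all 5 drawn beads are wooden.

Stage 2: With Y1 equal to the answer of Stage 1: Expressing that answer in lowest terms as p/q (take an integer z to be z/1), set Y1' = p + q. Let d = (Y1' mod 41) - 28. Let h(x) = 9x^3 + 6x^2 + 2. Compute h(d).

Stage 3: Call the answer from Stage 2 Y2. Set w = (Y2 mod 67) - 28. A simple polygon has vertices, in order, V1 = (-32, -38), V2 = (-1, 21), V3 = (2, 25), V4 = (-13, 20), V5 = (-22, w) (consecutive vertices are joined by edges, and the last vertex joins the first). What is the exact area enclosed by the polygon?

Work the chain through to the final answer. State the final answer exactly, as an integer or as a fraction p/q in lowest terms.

Stage 1: total draws C(11,5) = 462; favorable C(6,5) = 6; P = 1/77; answer 1/77
Stage 2: Y1 = 1/77; threaded value p + q = 78; d = 9; 9*(9)^3 + 6*(9)^2 + 2 = (6561) + (486) + (2) = 7049; answer 7049
Stage 3: Y2 = 7049; w = -14; cross terms: (-32*21 - -1*-38)=-710, (-1*25 - 2*21)=-67, (2*20 - -13*25)=365, (-13*-14 - -22*20)=622, (-22*-38 - -32*-14)=388; twice the area = |598| = 598; area = 299; answer 299

299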